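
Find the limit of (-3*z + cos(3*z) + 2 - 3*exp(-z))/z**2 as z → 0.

Substitution gives 0/0; apply L'Hôpital's rule 2 times.
After differentiating numerator and denominator 2 times the quotient is (-9*cos(3*z) - 3*e^(-z))/(2); at z = 0 this is -6.

-6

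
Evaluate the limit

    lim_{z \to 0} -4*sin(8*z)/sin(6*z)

Substitution gives 0/0.
Divide numerator and denominator by z: sin(8z)/z → 8 and sin(6z)/z → 6, so the limit is -4·8/6 = -16/3.

-16/3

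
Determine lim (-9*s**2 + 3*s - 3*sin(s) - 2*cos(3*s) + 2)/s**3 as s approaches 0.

1/2

Substitution gives 0/0 (the numerator vanishes to order 3).
Expand each term to order s^3: the coefficient of s^3 in -2·cos(3s) is 0 and in -3·sin(s) is 1/2.
Lower-order terms cancel with the polynomial part, so the numerator is (1/2)·s^3 + o(s^3), and the limit is (1/2)/(1) = 1/2.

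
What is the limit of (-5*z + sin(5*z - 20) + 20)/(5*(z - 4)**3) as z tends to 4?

-25/6

Direct substitution gives 0/0.
Apply L'Hôpital: lim (5*cos(5*z - 20) - 5)/(15*(z - 4)^2), still 0/0.
Apply L'Hôpital: lim (-25*sin(5*z - 20))/(30*z - 120), still 0/0.
After 3 applications of L'Hôpital's rule the quotient is (-125*cos(5*z - 20))/(30); substituting z = 4 gives -25/6.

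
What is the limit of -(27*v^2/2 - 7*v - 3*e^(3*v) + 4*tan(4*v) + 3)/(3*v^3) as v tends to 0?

-431/18

Substitution gives 0/0; apply L'Hôpital's rule 3 times.
After differentiating numerator and denominator 3 times the quotient is (-81*e^(3*v) + 1536*tan(4*v)^4 + 2048*tan(4*v)^2 + 512)/(-18); at v = 0 this is -431/18.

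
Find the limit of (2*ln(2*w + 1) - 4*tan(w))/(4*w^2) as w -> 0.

-1

Substitution gives 0/0 (the numerator vanishes to order 2).
Expand each term to order w^2: the coefficient of w^2 in 2·ln(1 + 2w) is -4 and in -4·tan(w) is 0.
Lower-order terms cancel with the polynomial part, so the numerator is (-4)·w^2 + o(w^2), and the limit is (-4)/(4) = -1.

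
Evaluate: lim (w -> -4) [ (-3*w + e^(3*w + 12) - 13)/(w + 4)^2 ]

Direct substitution gives 0/0.
Apply L'Hôpital: lim (3*e^(3*w + 12) - 3)/(2*w + 8), still 0/0.
After 2 applications of L'Hôpital's rule the quotient is (9*e^(3*w + 12))/(2); substituting w = -4 gives 9/2.

9/2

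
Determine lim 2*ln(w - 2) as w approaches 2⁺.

-∞

As w → 2⁺, w - 2 → 0⁺ and ln(w - 2) → −∞.
Multiplying by 2 gives -∞.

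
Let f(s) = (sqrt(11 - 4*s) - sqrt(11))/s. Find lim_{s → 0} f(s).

-2*√(11)/11

Substitution gives 0/0. Multiply numerator and denominator by the conjugate √(11 - 4s) + √11.
The numerator becomes (11 - 4s) − 11 = -4s, so the expression simplifies to -4/(√(11 - 4s) + √11).
Letting s → 0 gives -4/(2√11) = -2*√(11)/11.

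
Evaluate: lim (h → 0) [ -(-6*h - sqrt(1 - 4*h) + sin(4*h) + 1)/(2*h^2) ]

-1

Substitution gives 0/0 (the numerator vanishes to order 2).
Expand each term to order h^2: the coefficient of h^2 in sin(4h) is 0 and in −√(1 - 4h) is 2.
Lower-order terms cancel with the polynomial part, so the numerator is (2)·h^2 + o(h^2), and the limit is (2)/(-2) = -1.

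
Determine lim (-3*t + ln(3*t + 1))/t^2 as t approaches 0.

-9/2

Direct substitution gives 0/0.
Apply L'Hôpital: lim (-3 + 3/(3*t + 1))/(2*t), still 0/0.
After 2 applications of L'Hôpital's rule the quotient is (-9/(3*t + 1)^2)/(2); substituting t = 0 gives -9/2.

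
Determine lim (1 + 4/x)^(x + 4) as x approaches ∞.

Let L be the limit and take ln: ln L = lim (x + 4)·ln(1 + 4/x) = lim (x + 4)·(4/x + O(1/x²)) = 4.
Hence L = e^(4).

e^(4)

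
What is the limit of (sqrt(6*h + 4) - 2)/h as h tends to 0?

3/2

Substitution gives 0/0. Multiply numerator and denominator by the conjugate √(4 + 6h) + √4.
The numerator becomes (4 + 6h) − 4 = 6h, so the expression simplifies to 6/(√(4 + 6h) + √4).
Letting h → 0 gives 6/(2√4) = 3/2.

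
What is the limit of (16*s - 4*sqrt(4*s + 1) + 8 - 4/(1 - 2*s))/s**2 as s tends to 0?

-8

Substitution gives 0/0 (the numerator vanishes to order 2).
Expand each term to order s^2: the coefficient of s^2 in -4·1/(1 - 2s) is -16 and in -4·√(1 + 4s) is 8.
Lower-order terms cancel with the polynomial part, so the numerator is (-8)·s^2 + o(s^2), and the limit is (-8)/(1) = -8.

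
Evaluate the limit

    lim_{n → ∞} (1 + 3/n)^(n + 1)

e^(3)

The base → 1 and the exponent → ∞: a 1^∞ form.
Take logarithms: (n + 1)·ln(1 + 3/n). Since ln(1+u) ~ u for small u, this behaves like (n)·(3/n) → 3.
So the limit is e^(3).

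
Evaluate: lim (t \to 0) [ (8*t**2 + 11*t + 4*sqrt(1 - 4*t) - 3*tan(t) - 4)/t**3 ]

-17

Substitution gives 0/0 (the numerator vanishes to order 3).
Expand each term to order t^3: the coefficient of t^3 in -3·tan(t) is -1 and in 4·√(1 - 4t) is -16.
Lower-order terms cancel with the polynomial part, so the numerator is (-17)·t^3 + o(t^3), and the limit is (-17)/(1) = -17.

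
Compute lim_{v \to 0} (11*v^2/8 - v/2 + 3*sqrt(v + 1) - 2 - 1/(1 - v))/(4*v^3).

-13/64

Substitution gives 0/0 (the numerator vanishes to order 3).
Expand each term to order v^3: the coefficient of v^3 in −1/(1 - v) is -1 and in 3·√(1 + v) is 3/16.
Lower-order terms cancel with the polynomial part, so the numerator is (-13/16)·v^3 + o(v^3), and the limit is (-13/16)/(4) = -13/64.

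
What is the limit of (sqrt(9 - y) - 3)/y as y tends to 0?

Substitution gives 0/0. Multiply numerator and denominator by the conjugate √(9 - y) + √9.
The numerator becomes (9 - y) − 9 = -y, so the expression simplifies to -1/(√(9 - y) + √9).
Letting y → 0 gives -1/(2√9) = -1/6.

-1/6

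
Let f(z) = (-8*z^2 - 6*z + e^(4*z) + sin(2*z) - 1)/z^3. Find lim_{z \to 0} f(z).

28/3

Substitution gives 0/0 (the numerator vanishes to order 3).
Expand each term to order z^3: the coefficient of z^3 in sin(2z) is -4/3 and in e^(4z) is 32/3.
Lower-order terms cancel with the polynomial part, so the numerator is (28/3)·z^3 + o(z^3), and the limit is (28/3)/(1) = 28/3.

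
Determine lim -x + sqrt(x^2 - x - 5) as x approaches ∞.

-1/2

This has the form ∞ − ∞. Multiply and divide by the conjugate √(x^2 - x - 5) + x.
That gives (-x - 5) / (√(x^2 - x - 5) + x).
Divide numerator and denominator by x: the limit is -1/(2·1) = -1/2.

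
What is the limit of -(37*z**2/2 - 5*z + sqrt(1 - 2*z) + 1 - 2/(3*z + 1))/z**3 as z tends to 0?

-107/2

Substitution gives 0/0; apply L'Hôpital's rule 3 times.
After differentiating numerator and denominator 3 times the quotient is (324/(3*z + 1)^4 - 3/(1 - 2*z)^(5/2))/(-6); at z = 0 this is -107/2.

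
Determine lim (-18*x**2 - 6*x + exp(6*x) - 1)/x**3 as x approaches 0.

Direct substitution gives 0/0.
Apply L'Hôpital: lim (-36*x + 6*e^(6*x) - 6)/(3*x^2), still 0/0.
Apply L'Hôpital: lim (36*e^(6*x) - 36)/(6*x), still 0/0.
After 3 applications of L'Hôpital's rule the quotient is (216*e^(6*x))/(6); substituting x = 0 gives 36.

36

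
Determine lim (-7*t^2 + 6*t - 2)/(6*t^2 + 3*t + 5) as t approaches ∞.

-7/6

Numerator and denominator both have degree 2.
Dividing every term by t^2, all lower-order terms vanish and the limit is the ratio of leading coefficients, -7/(6) = -7/6.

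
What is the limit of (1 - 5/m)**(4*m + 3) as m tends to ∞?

Let L be the limit and take ln: ln L = lim (4m + 3)·ln(1 - 5/m) = lim (4m + 3)·(-5/m + O(1/m²)) = -20.
Hence L = e^(-20).

e^(-20)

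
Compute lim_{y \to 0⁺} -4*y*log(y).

This is a 0·(−∞) form. Rewrite as -4·ln(y) / y^(−1) and apply L'Hôpital:
the derivative quotient is -4·(1/y) / (−1·y^(−2)) = (4/1)·y^1 → 0.

0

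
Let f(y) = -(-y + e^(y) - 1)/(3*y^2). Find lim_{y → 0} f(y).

Direct substitution gives 0/0.
Apply L'Hôpital: lim (e^(y) - 1)/(-6*y), still 0/0.
After 2 applications of L'Hôpital's rule the quotient is (e^(y))/(-6); substituting y = 0 gives -1/6.

-1/6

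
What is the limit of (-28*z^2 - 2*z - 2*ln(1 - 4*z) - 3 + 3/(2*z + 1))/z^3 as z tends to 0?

56/3

Substitution gives 0/0 (the numerator vanishes to order 3).
Expand each term to order z^3: the coefficient of z^3 in -2·ln(1 - 4z) is 128/3 and in 3·1/(1 + 2z) is -24.
Lower-order terms cancel with the polynomial part, so the numerator is (56/3)·z^3 + o(z^3), and the limit is (56/3)/(1) = 56/3.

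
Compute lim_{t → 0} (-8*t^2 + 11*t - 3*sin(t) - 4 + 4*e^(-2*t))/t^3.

-29/6

Substitution gives 0/0 (the numerator vanishes to order 3).
Expand each term to order t^3: the coefficient of t^3 in -3·sin(t) is 1/2 and in 4·e^(-2t) is -16/3.
Lower-order terms cancel with the polynomial part, so the numerator is (-29/6)·t^3 + o(t^3), and the limit is (-29/6)/(1) = -29/6.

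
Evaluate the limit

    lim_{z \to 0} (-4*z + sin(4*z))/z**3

Direct substitution gives 0/0.
Apply L'Hôpital: lim (4*cos(4*z) - 4)/(3*z^2), still 0/0.
Apply L'Hôpital: lim (-16*sin(4*z))/(6*z), still 0/0.
After 3 applications of L'Hôpital's rule the quotient is (-64*cos(4*z))/(6); substituting z = 0 gives -32/3.

-32/3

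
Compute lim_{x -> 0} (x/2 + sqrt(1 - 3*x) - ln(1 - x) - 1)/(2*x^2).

-5/16

Substitution gives 0/0; apply L'Hôpital's rule 2 times.
After differentiating numerator and denominator 2 times the quotient is ((x - 1)^(-2) - 9/(4*(1 - 3*x)^(3/2)))/(4); at x = 0 this is -5/16.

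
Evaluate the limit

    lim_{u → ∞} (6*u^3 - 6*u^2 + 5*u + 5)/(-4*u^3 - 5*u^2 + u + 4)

Numerator and denominator both have degree 3.
Dividing every term by u^3, all lower-order terms vanish and the limit is the ratio of leading coefficients, 6/(-4) = -3/2.

-3/2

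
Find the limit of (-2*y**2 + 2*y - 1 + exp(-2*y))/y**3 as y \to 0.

-4/3

Direct substitution gives 0/0.
Apply L'Hôpital: lim (-4*y + 2 - 2*e^(-2*y))/(3*y^2), still 0/0.
Apply L'Hôpital: lim (-4 + 4*e^(-2*y))/(6*y), still 0/0.
After 3 applications of L'Hôpital's rule the quotient is (-8*e^(-2*y))/(6); substituting y = 0 gives -4/3.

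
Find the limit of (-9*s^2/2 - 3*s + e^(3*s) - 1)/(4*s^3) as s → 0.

Direct substitution gives 0/0.
Apply L'Hôpital: lim (-9*s + 3*e^(3*s) - 3)/(12*s^2), still 0/0.
Apply L'Hôpital: lim (9*e^(3*s) - 9)/(24*s), still 0/0.
After 3 applications of L'Hôpital's rule the quotient is (27*e^(3*s))/(24); substituting s = 0 gives 9/8.

9/8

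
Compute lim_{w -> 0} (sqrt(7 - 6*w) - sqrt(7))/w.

A 0/0 form; rationalise with √(7 - 6w) + √7. This collapses the numerator to -6w, leaving -6/(√(7 - 6w) + √7) → -6/(2√7) = -3*√(7)/7.

-3*√(7)/7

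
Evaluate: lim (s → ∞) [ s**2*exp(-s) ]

0

Write as s^2/e^{1s}, an ∞/∞ form.
Exponential growth dominates any polynomial, so repeated L'Hôpital (or the standard result) gives 0.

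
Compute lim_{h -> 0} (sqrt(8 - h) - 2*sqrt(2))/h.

A 0/0 form; rationalise with √(8 - h) + √8. This collapses the numerator to -h, leaving -1/(√(8 - h) + √8) → -1/(2√8) = -√(2)/8.

-√(2)/8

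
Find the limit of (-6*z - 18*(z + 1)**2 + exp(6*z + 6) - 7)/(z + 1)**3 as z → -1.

36

Direct substitution gives 0/0.
Apply L'Hôpital: lim (-36*z + 6*e^(6*z + 6) - 42)/(3*(z + 1)^2), still 0/0.
Apply L'Hôpital: lim (36*e^(6*z + 6) - 36)/(6*z + 6), still 0/0.
After 3 applications of L'Hôpital's rule the quotient is (216*e^(6*z + 6))/(6); substituting z = -1 gives 36.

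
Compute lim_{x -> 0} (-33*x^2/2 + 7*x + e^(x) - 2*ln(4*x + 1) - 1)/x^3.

Substitution gives 0/0; apply L'Hôpital's rule 3 times.
After differentiating numerator and denominator 3 times the quotient is (e^(x) - 256/(4*x + 1)^3)/(6); at x = 0 this is -85/2.

-85/2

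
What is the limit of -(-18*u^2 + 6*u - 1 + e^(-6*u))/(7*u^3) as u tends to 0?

36/7

Direct substitution gives 0/0.
Apply L'Hôpital: lim (-36*u + 6 - 6*e^(-6*u))/(-21*u^2), still 0/0.
Apply L'Hôpital: lim (-36 + 36*e^(-6*u))/(-42*u), still 0/0.
After 3 applications of L'Hôpital's rule the quotient is (-216*e^(-6*u))/(-42); substituting u = 0 gives 36/7.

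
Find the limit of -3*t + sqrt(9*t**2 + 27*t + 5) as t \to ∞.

An ∞ − ∞ form. Rationalising with the conjugate, the difference becomes (27t + 5) / (√(9*t^2 + 27*t + 5) + 3t).
For large t the denominator behaves like 2·3t, so the quotient tends to 27/6 = 9/2.

9/2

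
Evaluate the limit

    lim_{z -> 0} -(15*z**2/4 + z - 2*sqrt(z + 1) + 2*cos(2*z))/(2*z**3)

Substitution gives 0/0; apply L'Hôpital's rule 3 times.
After differentiating numerator and denominator 3 times the quotient is (16*sin(2*z) - 3/(4*(z + 1)^(5/2)))/(-12); at z = 0 this is 1/16.

1/16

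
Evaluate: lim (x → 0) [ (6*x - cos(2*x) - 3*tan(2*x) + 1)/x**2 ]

Substitution gives 0/0 (the numerator vanishes to order 2).
Expand each term to order x^2: the coefficient of x^2 in −cos(2x) is 2 and in -3·tan(2x) is 0.
Lower-order terms cancel with the polynomial part, so the numerator is (2)·x^2 + o(x^2), and the limit is (2)/(1) = 2.

2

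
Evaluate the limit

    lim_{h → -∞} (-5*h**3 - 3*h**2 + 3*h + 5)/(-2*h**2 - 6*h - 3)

-∞

The numerator has higher degree (3 > 2); the quotient behaves like (-5/(-2))·h^1 for large |h|.
As h → −∞ this diverges to -∞.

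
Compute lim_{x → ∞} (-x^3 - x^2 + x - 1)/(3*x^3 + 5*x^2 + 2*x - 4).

Numerator and denominator both have degree 3.
Dividing every term by x^3, all lower-order terms vanish and the limit is the ratio of leading coefficients, -1/(3) = -1/3.

-1/3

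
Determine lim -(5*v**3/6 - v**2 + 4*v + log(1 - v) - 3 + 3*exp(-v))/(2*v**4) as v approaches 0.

Substitution gives 0/0; apply L'Hôpital's rule 4 times.
After differentiating numerator and denominator 4 times the quotient is (3*e^(-v) - 6/(v - 1)^4)/(-48); at v = 0 this is 1/16.

1/16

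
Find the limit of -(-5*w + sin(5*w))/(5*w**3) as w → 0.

25/6

Direct substitution gives 0/0.
Apply L'Hôpital: lim (5*cos(5*w) - 5)/(-15*w^2), still 0/0.
Apply L'Hôpital: lim (-25*sin(5*w))/(-30*w), still 0/0.
After 3 applications of L'Hôpital's rule the quotient is (-125*cos(5*w))/(-30); substituting w = 0 gives 25/6.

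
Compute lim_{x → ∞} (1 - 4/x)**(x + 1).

e^(-4)

Let L be the limit and take ln: ln L = lim (x + 1)·ln(1 - 4/x) = lim (x + 1)·(-4/x + O(1/x²)) = -4.
Hence L = e^(-4).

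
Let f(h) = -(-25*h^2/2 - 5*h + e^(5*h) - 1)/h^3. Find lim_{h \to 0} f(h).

-125/6

Direct substitution gives 0/0.
Apply L'Hôpital: lim (-25*h + 5*e^(5*h) - 5)/(-3*h^2), still 0/0.
Apply L'Hôpital: lim (25*e^(5*h) - 25)/(-6*h), still 0/0.
After 3 applications of L'Hôpital's rule the quotient is (125*e^(5*h))/(-6); substituting h = 0 gives -125/6.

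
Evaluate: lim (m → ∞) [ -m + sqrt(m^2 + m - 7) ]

1/2

This has the form ∞ − ∞. Multiply and divide by the conjugate √(m^2 + m - 7) + m.
That gives (m - 7) / (√(m^2 + m - 7) + m).
Divide numerator and denominator by m: the limit is 1/(2·1) = 1/2.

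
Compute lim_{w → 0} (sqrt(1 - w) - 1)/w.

-1/2

A 0/0 form; rationalise with √(1 - w) + √1. This collapses the numerator to -w, leaving -1/(√(1 - w) + √1) → -1/(2√1) = -1/2.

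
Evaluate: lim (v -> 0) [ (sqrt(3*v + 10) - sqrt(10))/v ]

A 0/0 form; rationalise with √(10 + 3v) + √10. This collapses the numerator to 3v, leaving 3/(√(10 + 3v) + √10) → 3/(2√10) = 3*√(10)/20.

3*√(10)/20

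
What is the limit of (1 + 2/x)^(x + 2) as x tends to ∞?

The base → 1 and the exponent → ∞: a 1^∞ form.
Take logarithms: (x + 2)·ln(1 + 2/x). Since ln(1+u) ~ u for small u, this behaves like (x)·(2/x) → 2.
So the limit is e^(2).

e^(2)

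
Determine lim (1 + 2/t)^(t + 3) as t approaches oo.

e^(2)

Write it as [(1 + 2/t)^t]^(1) · (1 + 2/t)^(3). The bracketed term tends to e^(2) and the second factor to 1, so the limit is e^(2).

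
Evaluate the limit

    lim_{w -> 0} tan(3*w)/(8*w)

3/8

Substitution gives 0/0.
Since tan(u)/u → 1 as u → 0, tan(3w)/(3w) → 1 and the limit is 3/8.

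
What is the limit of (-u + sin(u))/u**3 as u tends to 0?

Direct substitution gives 0/0.
Apply L'Hôpital: lim (cos(u) - 1)/(3*u^2), still 0/0.
Apply L'Hôpital: lim (-sin(u))/(6*u), still 0/0.
After 3 applications of L'Hôpital's rule the quotient is (-cos(u))/(6); substituting u = 0 gives -1/6.

-1/6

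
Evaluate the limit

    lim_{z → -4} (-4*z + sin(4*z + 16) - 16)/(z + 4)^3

-32/3

Direct substitution gives 0/0.
Apply L'Hôpital: lim (4*cos(4*z + 16) - 4)/(3*(z + 4)^2), still 0/0.
Apply L'Hôpital: lim (-16*sin(4*z + 16))/(6*z + 24), still 0/0.
After 3 applications of L'Hôpital's rule the quotient is (-64*cos(4*z + 16))/(6); substituting z = -4 gives -32/3.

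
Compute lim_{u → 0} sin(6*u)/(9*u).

2/3

Substitution gives 0/0.
Write it as (6/9)·sin(6u)/(6u); since sin(θ)/θ → 1, the limit is 2/3.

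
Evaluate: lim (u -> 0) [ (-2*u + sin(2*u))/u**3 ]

-4/3

Direct substitution gives 0/0.
Apply L'Hôpital: lim (2*cos(2*u) - 2)/(3*u^2), still 0/0.
Apply L'Hôpital: lim (-4*sin(2*u))/(6*u), still 0/0.
After 3 applications of L'Hôpital's rule the quotient is (-8*cos(2*u))/(6); substituting u = 0 gives -4/3.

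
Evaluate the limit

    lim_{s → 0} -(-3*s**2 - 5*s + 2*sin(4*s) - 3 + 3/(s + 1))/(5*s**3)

Substitution gives 0/0 (the numerator vanishes to order 3).
Expand each term to order s^3: the coefficient of s^3 in 3·1/(1 + s) is -3 and in 2·sin(4s) is -64/3.
Lower-order terms cancel with the polynomial part, so the numerator is (-73/3)·s^3 + o(s^3), and the limit is (-73/3)/(-5) = 73/15.

73/15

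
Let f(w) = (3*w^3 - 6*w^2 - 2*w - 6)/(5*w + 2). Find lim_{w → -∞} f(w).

∞

The numerator has higher degree (3 > 1); the quotient behaves like (3/(5))·w^2 for large |w|.
As w → −∞ this diverges to ∞.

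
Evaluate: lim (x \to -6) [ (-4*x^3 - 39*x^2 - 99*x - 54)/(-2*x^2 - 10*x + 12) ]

-9/2

Since x = -6 makes numerator and denominator zero, (x + 6) divides both.
Cancelling it gives (-4*x^2 - 15*x - 9)/(2 - 2*x); now plug in x = -6 to get -9/2.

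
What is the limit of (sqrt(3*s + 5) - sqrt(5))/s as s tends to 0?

3*√(5)/10

A 0/0 form; rationalise with √(5 + 3s) + √5. This collapses the numerator to 3s, leaving 3/(√(5 + 3s) + √5) → 3/(2√5) = 3*√(5)/10.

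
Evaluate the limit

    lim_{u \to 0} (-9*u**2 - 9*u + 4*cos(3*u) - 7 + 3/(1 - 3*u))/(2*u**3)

Substitution gives 0/0; apply L'Hôpital's rule 3 times.
After differentiating numerator and denominator 3 times the quotient is (108*sin(3*u) + 486/(3*u - 1)^4)/(12); at u = 0 this is 81/2.

81/2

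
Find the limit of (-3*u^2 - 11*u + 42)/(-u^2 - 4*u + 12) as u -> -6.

25/8

Direct substitution gives 0/0, so factor. Both numerator and denominator have (u + 6) as a factor.
After cancelling, the expression reduces to (7 - 3*u)/(2 - u).
Substituting u = -6 gives 25/8.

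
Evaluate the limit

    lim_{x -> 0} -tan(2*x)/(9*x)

-2/9

Substitution gives 0/0.
Since tan(u)/u → 1 as u → 0, tan(2x)/(2x) → 1 and the limit is 2/(-9) = -2/9.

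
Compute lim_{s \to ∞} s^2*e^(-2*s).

Write as s^2/e^{2s}, an ∞/∞ form.
Exponential growth dominates any polynomial, so repeated L'Hôpital (or the standard result) gives 0.

0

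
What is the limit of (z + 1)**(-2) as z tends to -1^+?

As z → -1⁺, (z + 1) → 0⁺, so (z + 1)^2 → 0⁺ and 1/(z + 1)^2 → ∞.

∞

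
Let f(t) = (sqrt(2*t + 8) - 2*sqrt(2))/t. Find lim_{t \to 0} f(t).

√(2)/4

A 0/0 form; rationalise with √(8 + 2t) + √8. This collapses the numerator to 2t, leaving 2/(√(8 + 2t) + √8) → 2/(2√8) = √(2)/4.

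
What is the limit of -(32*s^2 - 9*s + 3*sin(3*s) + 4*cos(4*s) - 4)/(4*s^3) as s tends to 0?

Substitution gives 0/0 (the numerator vanishes to order 3).
Expand each term to order s^3: the coefficient of s^3 in 4·cos(4s) is 0 and in 3·sin(3s) is -27/2.
Lower-order terms cancel with the polynomial part, so the numerator is (-27/2)·s^3 + o(s^3), and the limit is (-27/2)/(-4) = 27/8.

27/8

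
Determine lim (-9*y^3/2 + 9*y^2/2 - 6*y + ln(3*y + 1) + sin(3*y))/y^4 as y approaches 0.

-81/4

Substitution gives 0/0; apply L'Hôpital's rule 4 times.
After differentiating numerator and denominator 4 times the quotient is (81*sin(3*y) - 486/(3*y + 1)^4)/(24); at y = 0 this is -81/4.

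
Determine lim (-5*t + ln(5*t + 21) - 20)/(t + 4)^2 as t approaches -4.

Direct substitution gives 0/0.
Apply L'Hôpital: lim (-5 + 5/(5*t + 21))/(2*t + 8), still 0/0.
After 2 applications of L'Hôpital's rule the quotient is (-25/(5*t + 21)^2)/(2); substituting t = -4 gives -25/2.

-25/2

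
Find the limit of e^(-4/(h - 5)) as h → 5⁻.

As h → 5⁻, -4/(h - 5) → +∞, so e^(-4/(h - 5)) → ∞.

∞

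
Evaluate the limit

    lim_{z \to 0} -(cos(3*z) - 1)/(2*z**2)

Direct substitution gives 0/0.
Apply L'Hôpital: lim (-3*sin(3*z))/(-4*z), still 0/0.
After 2 applications of L'Hôpital's rule the quotient is (-9*cos(3*z))/(-4); substituting z = 0 gives 9/4.

9/4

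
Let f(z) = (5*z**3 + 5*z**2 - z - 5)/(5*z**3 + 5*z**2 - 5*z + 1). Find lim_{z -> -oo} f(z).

Numerator and denominator both have degree 3.
Dividing every term by z^3, all lower-order terms vanish and the limit is the ratio of leading coefficients, 5/(5) = 1.

1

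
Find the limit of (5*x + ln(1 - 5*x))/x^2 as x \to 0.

Direct substitution gives 0/0.
Apply L'Hôpital: lim (5 - 5/(1 - 5*x))/(2*x), still 0/0.
After 2 applications of L'Hôpital's rule the quotient is (-25/(1 - 5*x)^2)/(2); substituting x = 0 gives -25/2.

-25/2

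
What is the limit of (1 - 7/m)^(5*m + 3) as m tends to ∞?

The base → 1 and the exponent → ∞: a 1^∞ form.
Take logarithms: (5m + 3)·ln(1 - 7/m). Since ln(1+u) ~ u for small u, this behaves like (5m)·(-7/m) → -35.
So the limit is e^(-35).

e^(-35)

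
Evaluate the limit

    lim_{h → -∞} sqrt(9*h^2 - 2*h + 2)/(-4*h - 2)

For large |h|, √(9*h^2 - 2*h + 2) ≈ √9·|h| and the denominator ≈ -4h.
Since h → −∞, |h| = −h, giving −√9/(-4) = 3/4.

3/4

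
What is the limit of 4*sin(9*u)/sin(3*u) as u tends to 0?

12

Substitution gives 0/0.
Divide numerator and denominator by u: sin(9u)/u → 9 and sin(3u)/u → 3, so the limit is 4·9/3 = 12.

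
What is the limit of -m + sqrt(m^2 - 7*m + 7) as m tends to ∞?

-7/2

An ∞ − ∞ form. Rationalising with the conjugate, the difference becomes (-7m + 7) / (√(m^2 - 7*m + 7) + m).
For large m the denominator behaves like 2·m, so the quotient tends to -7/2 = -7/2.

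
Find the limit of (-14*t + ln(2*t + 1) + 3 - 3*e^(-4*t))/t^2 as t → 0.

-26

Substitution gives 0/0; apply L'Hôpital's rule 2 times.
After differentiating numerator and denominator 2 times the quotient is (-48*e^(-4*t) - 4/(2*t + 1)^2)/(2); at t = 0 this is -26.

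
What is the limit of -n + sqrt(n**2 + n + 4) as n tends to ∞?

1/2

This has the form ∞ − ∞. Multiply and divide by the conjugate √(n^2 + n + 4) + n.
That gives (n + 4) / (√(n^2 + n + 4) + n).
Divide numerator and denominator by n: the limit is 1/(2·1) = 1/2.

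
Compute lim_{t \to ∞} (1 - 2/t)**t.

e^(-2)

The base → 1 and the exponent → ∞: a 1^∞ form.
Take logarithms: (t)·ln(1 - 2/t). Since ln(1+u) ~ u for small u, this behaves like (t)·(-2/t) → -2.
So the limit is e^(-2).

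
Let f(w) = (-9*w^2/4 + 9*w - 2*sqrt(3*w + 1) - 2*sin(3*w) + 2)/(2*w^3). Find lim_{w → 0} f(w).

45/16

Substitution gives 0/0 (the numerator vanishes to order 3).
Expand each term to order w^3: the coefficient of w^3 in -2·√(1 + 3w) is -27/8 and in -2·sin(3w) is 9.
Lower-order terms cancel with the polynomial part, so the numerator is (45/8)·w^3 + o(w^3), and the limit is (45/8)/(2) = 45/16.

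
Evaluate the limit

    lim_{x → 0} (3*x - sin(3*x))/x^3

Direct substitution gives 0/0.
Apply L'Hôpital: lim (3 - 3*cos(3*x))/(3*x^2), still 0/0.
Apply L'Hôpital: lim (9*sin(3*x))/(6*x), still 0/0.
After 3 applications of L'Hôpital's rule the quotient is (27*cos(3*x))/(6); substituting x = 0 gives 9/2.

9/2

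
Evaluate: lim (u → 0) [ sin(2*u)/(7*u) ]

Substitution gives 0/0.
Write it as (2/7)·sin(2u)/(2u); since sin(θ)/θ → 1, the limit is 2/7.

2/7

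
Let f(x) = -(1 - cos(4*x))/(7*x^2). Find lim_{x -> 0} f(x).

Substitution gives 0/0.
Use (1 − cos u)/u² → 1/2 with u = 4x: the limit is 4²/(2·(-7)) = -8/7.

-8/7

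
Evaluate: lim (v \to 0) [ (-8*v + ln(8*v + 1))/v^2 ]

Direct substitution gives 0/0.
Apply L'Hôpital: lim (-8 + 8/(8*v + 1))/(2*v), still 0/0.
After 2 applications of L'Hôpital's rule the quotient is (-64/(8*v + 1)^2)/(2); substituting v = 0 gives -32.

-32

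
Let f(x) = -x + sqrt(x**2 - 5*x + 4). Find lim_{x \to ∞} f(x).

An ∞ − ∞ form. Rationalising with the conjugate, the difference becomes (-5x + 4) / (√(x^2 - 5*x + 4) + x).
For large x the denominator behaves like 2·x, so the quotient tends to -5/2 = -5/2.

-5/2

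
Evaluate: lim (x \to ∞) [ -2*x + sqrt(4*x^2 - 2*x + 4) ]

An ∞ − ∞ form. Rationalising with the conjugate, the difference becomes (-2x + 4) / (√(4*x^2 - 2*x + 4) + 2x).
For large x the denominator behaves like 2·2x, so the quotient tends to -2/4 = -1/2.

-1/2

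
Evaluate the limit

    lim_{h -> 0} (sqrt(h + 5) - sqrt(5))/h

Substitution gives 0/0. Multiply numerator and denominator by the conjugate √(5 + h) + √5.
The numerator becomes (5 + h) − 5 = h, so the expression simplifies to 1/(√(5 + h) + √5).
Letting h → 0 gives 1/(2√5) = √(5)/10.

√(5)/10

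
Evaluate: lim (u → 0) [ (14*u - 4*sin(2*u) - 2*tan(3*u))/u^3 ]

-38/3

Substitution gives 0/0 (the numerator vanishes to order 3).
Expand each term to order u^3: the coefficient of u^3 in -2·tan(3u) is -18 and in -4·sin(2u) is 16/3.
Lower-order terms cancel with the polynomial part, so the numerator is (-38/3)·u^3 + o(u^3), and the limit is (-38/3)/(1) = -38/3.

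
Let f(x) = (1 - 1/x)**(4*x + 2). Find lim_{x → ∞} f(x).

The base → 1 and the exponent → ∞: a 1^∞ form.
Take logarithms: (4x + 2)·ln(1 - 1/x). Since ln(1+u) ~ u for small u, this behaves like (4x)·(-1/x) → -4.
So the limit is e^(-4).

e^(-4)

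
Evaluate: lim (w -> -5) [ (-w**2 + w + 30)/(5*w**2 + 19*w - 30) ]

Direct substitution gives 0/0, so factor. Both numerator and denominator have (w + 5) as a factor.
After cancelling, the expression reduces to (6 - w)/(5*w - 6).
Substituting w = -5 gives -11/31.

-11/31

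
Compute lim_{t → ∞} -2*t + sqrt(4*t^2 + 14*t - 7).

7/2

This has the form ∞ − ∞. Multiply and divide by the conjugate √(4*t^2 + 14*t - 7) + 2t.
That gives (14t - 7) / (√(4*t^2 + 14*t - 7) + 2t).
Divide numerator and denominator by t: the limit is 14/(2·2) = 7/2.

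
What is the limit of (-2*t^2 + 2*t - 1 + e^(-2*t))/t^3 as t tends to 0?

-4/3

Direct substitution gives 0/0.
Apply L'Hôpital: lim (-4*t + 2 - 2*e^(-2*t))/(3*t^2), still 0/0.
Apply L'Hôpital: lim (-4 + 4*e^(-2*t))/(6*t), still 0/0.
After 3 applications of L'Hôpital's rule the quotient is (-8*e^(-2*t))/(6); substituting t = 0 gives -4/3.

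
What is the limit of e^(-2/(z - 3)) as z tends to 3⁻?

∞

As z → 3⁻, -2/(z - 3) → +∞, so e^(-2/(z - 3)) → ∞.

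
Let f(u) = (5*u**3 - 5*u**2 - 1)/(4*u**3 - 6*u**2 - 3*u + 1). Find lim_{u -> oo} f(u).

Numerator and denominator both have degree 3.
Dividing every term by u^3, all lower-order terms vanish and the limit is the ratio of leading coefficients, 5/(4) = 5/4.

5/4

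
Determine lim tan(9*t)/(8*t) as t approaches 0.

9/8

Substitution gives 0/0.
Since tan(u)/u → 1 as u → 0, tan(9t)/(9t) → 1 and the limit is 9/8.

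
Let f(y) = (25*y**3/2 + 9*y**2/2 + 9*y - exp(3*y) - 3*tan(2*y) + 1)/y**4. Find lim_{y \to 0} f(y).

Substitution gives 0/0; apply L'Hôpital's rule 4 times.
After differentiating numerator and denominator 4 times the quotient is (-81*e^(3*y) - 1152*tan(2*y)^5 - 1920*tan(2*y)^3 - 768*tan(2*y))/(24); at y = 0 this is -27/8.

-27/8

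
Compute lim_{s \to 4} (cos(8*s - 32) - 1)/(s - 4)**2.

Direct substitution gives 0/0.
Apply L'Hôpital: lim (-8*sin(8*s - 32))/(2*s - 8), still 0/0.
After 2 applications of L'Hôpital's rule the quotient is (-64*cos(8*s - 32))/(2); substituting s = 4 gives -32.

-32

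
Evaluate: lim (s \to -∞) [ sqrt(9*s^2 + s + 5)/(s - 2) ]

For large |s|, √(9*s^2 + s + 5) ≈ √9·|s| and the denominator ≈ s.
Since s → −∞, |s| = −s, giving −√9/(1) = -3.

-3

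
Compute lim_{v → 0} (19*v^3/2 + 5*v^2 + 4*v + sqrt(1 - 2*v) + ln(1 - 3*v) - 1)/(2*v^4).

-167/16

Substitution gives 0/0 (the numerator vanishes to order 4).
Expand each term to order v^4: the coefficient of v^4 in √(1 - 2v) is -5/8 and in ln(1 - 3v) is -81/4.
Lower-order terms cancel with the polynomial part, so the numerator is (-167/8)·v^4 + o(v^4), and the limit is (-167/8)/(2) = -167/16.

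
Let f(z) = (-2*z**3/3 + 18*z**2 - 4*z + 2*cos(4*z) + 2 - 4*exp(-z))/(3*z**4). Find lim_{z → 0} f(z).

127/18

Substitution gives 0/0; apply L'Hôpital's rule 4 times.
After differentiating numerator and denominator 4 times the quotient is (512*cos(4*z) - 4*e^(-z))/(72); at z = 0 this is 127/18.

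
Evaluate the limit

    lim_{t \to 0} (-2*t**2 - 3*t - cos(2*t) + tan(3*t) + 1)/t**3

9

Substitution gives 0/0 (the numerator vanishes to order 3).
Expand each term to order t^3: the coefficient of t^3 in tan(3t) is 9 and in −cos(2t) is 0.
Lower-order terms cancel with the polynomial part, so the numerator is (9)·t^3 + o(t^3), and the limit is (9)/(1) = 9.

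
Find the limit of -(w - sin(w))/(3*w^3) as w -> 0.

Direct substitution gives 0/0.
Apply L'Hôpital: lim (1 - cos(w))/(-9*w^2), still 0/0.
Apply L'Hôpital: lim (sin(w))/(-18*w), still 0/0.
After 3 applications of L'Hôpital's rule the quotient is (cos(w))/(-18); substituting w = 0 gives -1/18.

-1/18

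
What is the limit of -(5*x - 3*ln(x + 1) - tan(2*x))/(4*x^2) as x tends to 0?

Substitution gives 0/0 (the numerator vanishes to order 2).
Expand each term to order x^2: the coefficient of x^2 in -3·ln(1 + x) is 3/2 and in −tan(2x) is 0.
Lower-order terms cancel with the polynomial part, so the numerator is (3/2)·x^2 + o(x^2), and the limit is (3/2)/(-4) = -3/8.

-3/8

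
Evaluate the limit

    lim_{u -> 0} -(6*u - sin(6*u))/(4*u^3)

-9

Direct substitution gives 0/0.
Apply L'Hôpital: lim (6 - 6*cos(6*u))/(-12*u^2), still 0/0.
Apply L'Hôpital: lim (36*sin(6*u))/(-24*u), still 0/0.
After 3 applications of L'Hôpital's rule the quotient is (216*cos(6*u))/(-24); substituting u = 0 gives -9.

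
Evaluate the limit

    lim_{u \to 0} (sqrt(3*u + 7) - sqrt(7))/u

3*√(7)/14

Substitution gives 0/0. Multiply numerator and denominator by the conjugate √(7 + 3u) + √7.
The numerator becomes (7 + 3u) − 7 = 3u, so the expression simplifies to 3/(√(7 + 3u) + √7).
Letting u → 0 gives 3/(2√7) = 3*√(7)/14.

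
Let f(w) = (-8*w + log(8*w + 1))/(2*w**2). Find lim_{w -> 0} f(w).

Direct substitution gives 0/0.
Apply L'Hôpital: lim (-8 + 8/(8*w + 1))/(4*w), still 0/0.
After 2 applications of L'Hôpital's rule the quotient is (-64/(8*w + 1)^2)/(4); substituting w = 0 gives -16.

-16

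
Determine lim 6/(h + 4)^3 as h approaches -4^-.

As h → -4⁻, (h + 4) → 0⁻, so (h + 4)^3 → 0⁻ and 6/(h + 4)^3 → -∞.

-∞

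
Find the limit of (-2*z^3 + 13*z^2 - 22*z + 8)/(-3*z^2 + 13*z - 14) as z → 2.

6

At z = 2 both the top and bottom vanish — a removable singularity. Factoring out (z - 2) from each leaves (-2*z^2 + 9*z - 4)/(7 - 3*z), which at z = 2 equals 6.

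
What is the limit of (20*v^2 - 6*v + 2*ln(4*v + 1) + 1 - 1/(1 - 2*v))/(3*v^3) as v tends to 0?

Substitution gives 0/0; apply L'Hôpital's rule 3 times.
After differentiating numerator and denominator 3 times the quotient is (256/(4*v + 1)^3 - 48/(2*v - 1)^4)/(18); at v = 0 this is 104/9.

104/9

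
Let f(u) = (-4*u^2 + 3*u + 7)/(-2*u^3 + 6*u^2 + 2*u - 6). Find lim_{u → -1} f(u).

-11/16

At u = -1 both the top and bottom vanish — a removable singularity. Factoring out (u + 1) from each leaves (7 - 4*u)/(-2*u^2 + 8*u - 6), which at u = -1 equals -11/16.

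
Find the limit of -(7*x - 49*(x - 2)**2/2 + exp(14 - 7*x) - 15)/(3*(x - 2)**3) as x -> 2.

Direct substitution gives 0/0.
Apply L'Hôpital: lim (-49*x - 7*e^(14 - 7*x) + 105)/(-9*(x - 2)^2), still 0/0.
Apply L'Hôpital: lim (49*e^(14 - 7*x) - 49)/(36 - 18*x), still 0/0.
After 3 applications of L'Hôpital's rule the quotient is (-343*e^(14 - 7*x))/(-18); substituting x = 2 gives 343/18.

343/18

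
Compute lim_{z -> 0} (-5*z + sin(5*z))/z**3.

Direct substitution gives 0/0.
Apply L'Hôpital: lim (5*cos(5*z) - 5)/(3*z^2), still 0/0.
Apply L'Hôpital: lim (-25*sin(5*z))/(6*z), still 0/0.
After 3 applications of L'Hôpital's rule the quotient is (-125*cos(5*z))/(6); substituting z = 0 gives -125/6.

-125/6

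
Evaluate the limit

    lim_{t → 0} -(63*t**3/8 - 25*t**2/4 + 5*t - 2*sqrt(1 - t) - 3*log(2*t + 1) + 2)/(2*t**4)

-773/128

Substitution gives 0/0 (the numerator vanishes to order 4).
Expand each term to order t^4: the coefficient of t^4 in -3·ln(1 + 2t) is 12 and in -2·√(1 - t) is 5/64.
Lower-order terms cancel with the polynomial part, so the numerator is (773/64)·t^4 + o(t^4), and the limit is (773/64)/(-2) = -773/128.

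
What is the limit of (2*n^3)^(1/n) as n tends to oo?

1

Base → ∞ and exponent → 0: an ∞^0 form.
Take logs: (1/n)·ln(2·n^3) = (ln 2 + 3·ln n)/n → 0.
So the limit is e^0 = 1.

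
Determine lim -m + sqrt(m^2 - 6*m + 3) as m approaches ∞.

-3

An ∞ − ∞ form. Rationalising with the conjugate, the difference becomes (-6m + 3) / (√(m^2 - 6*m + 3) + m).
For large m the denominator behaves like 2·m, so the quotient tends to -6/2 = -3.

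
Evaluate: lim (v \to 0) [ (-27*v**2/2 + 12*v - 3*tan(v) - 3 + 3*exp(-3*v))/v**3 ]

-29/2

Substitution gives 0/0 (the numerator vanishes to order 3).
Expand each term to order v^3: the coefficient of v^3 in 3·e^(-3v) is -27/2 and in -3·tan(v) is -1.
Lower-order terms cancel with the polynomial part, so the numerator is (-29/2)·v^3 + o(v^3), and the limit is (-29/2)/(1) = -29/2.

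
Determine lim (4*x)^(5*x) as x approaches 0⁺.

Base → 0⁺ and exponent → 0⁺: a 0^0 form.
Take logs: 5x·ln(4x). This is 0·(−∞); rewriting as ln(4x)/(1/(5x)) and applying L'Hôpital gives 0.
Hence the limit is e^0 = 1.

1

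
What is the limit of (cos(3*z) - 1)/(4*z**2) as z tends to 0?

-9/8

Direct substitution gives 0/0.
Apply L'Hôpital: lim (-3*sin(3*z))/(8*z), still 0/0.
After 2 applications of L'Hôpital's rule the quotient is (-9*cos(3*z))/(8); substituting z = 0 gives -9/8.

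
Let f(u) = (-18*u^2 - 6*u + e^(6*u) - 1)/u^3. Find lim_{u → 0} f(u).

Direct substitution gives 0/0.
Apply L'Hôpital: lim (-36*u + 6*e^(6*u) - 6)/(3*u^2), still 0/0.
Apply L'Hôpital: lim (36*e^(6*u) - 36)/(6*u), still 0/0.
After 3 applications of L'Hôpital's rule the quotient is (216*e^(6*u))/(6); substituting u = 0 gives 36.

36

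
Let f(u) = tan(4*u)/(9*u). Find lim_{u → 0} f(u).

Substitution gives 0/0.
Since tan(θ)/θ → 1 as θ → 0, tan(4u)/(4u) → 1 and the limit is 4/9.

4/9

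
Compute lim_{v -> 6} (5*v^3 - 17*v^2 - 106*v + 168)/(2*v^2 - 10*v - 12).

Direct substitution gives 0/0, so factor. Both numerator and denominator have (v - 6) as a factor.
After cancelling, the expression reduces to (5*v^2 + 13*v - 28)/(2*v + 2).
Substituting v = 6 gives 115/7.

115/7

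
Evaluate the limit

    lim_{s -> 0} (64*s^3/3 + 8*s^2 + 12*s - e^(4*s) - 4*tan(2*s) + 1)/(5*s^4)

-32/15

Substitution gives 0/0 (the numerator vanishes to order 4).
Expand each term to order s^4: the coefficient of s^4 in −e^(4s) is -32/3 and in -4·tan(2s) is 0.
Lower-order terms cancel with the polynomial part, so the numerator is (-32/3)·s^4 + o(s^4), and the limit is (-32/3)/(5) = -32/15.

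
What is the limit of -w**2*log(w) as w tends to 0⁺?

This is a 0·(−∞) form. Rewrite as -1·ln(w) / w^(−2) and apply L'Hôpital:
the derivative quotient is -1·(1/w) / (−2·w^(−3)) = (1/2)·w^2 → 0.

0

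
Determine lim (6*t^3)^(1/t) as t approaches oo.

1

Base → ∞ and exponent → 0: an ∞^0 form.
Take logs: (1/t)·ln(6·t^3) = (ln 6 + 3·ln t)/t → 0.
So the limit is e^0 = 1.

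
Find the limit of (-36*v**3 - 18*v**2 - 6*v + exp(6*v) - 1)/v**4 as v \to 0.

Direct substitution gives 0/0.
Apply L'Hôpital: lim (-108*v^2 - 36*v + 6*e^(6*v) - 6)/(4*v^3), still 0/0.
Apply L'Hôpital: lim (-216*v + 36*e^(6*v) - 36)/(12*v^2), still 0/0.
Apply L'Hôpital: lim (216*e^(6*v) - 216)/(24*v), still 0/0.
After 4 applications of L'Hôpital's rule the quotient is (1296*e^(6*v))/(24); substituting v = 0 gives 54.

54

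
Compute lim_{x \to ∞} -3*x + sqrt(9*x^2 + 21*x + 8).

This has the form ∞ − ∞. Multiply and divide by the conjugate √(9*x^2 + 21*x + 8) + 3x.
That gives (21x + 8) / (√(9*x^2 + 21*x + 8) + 3x).
Divide numerator and denominator by x: the limit is 21/(2·3) = 7/2.

7/2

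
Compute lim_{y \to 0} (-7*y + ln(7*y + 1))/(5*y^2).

Direct substitution gives 0/0.
Apply L'Hôpital: lim (-7 + 7/(7*y + 1))/(10*y), still 0/0.
After 2 applications of L'Hôpital's rule the quotient is (-49/(7*y + 1)^2)/(10); substituting y = 0 gives -49/10.

-49/10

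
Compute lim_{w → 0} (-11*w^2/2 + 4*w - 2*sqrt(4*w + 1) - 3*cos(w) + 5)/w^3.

Substitution gives 0/0 (the numerator vanishes to order 3).
Expand each term to order w^3: the coefficient of w^3 in -3·cos(w) is 0 and in -2·√(1 + 4w) is -8.
Lower-order terms cancel with the polynomial part, so the numerator is (-8)·w^3 + o(w^3), and the limit is (-8)/(1) = -8.

-8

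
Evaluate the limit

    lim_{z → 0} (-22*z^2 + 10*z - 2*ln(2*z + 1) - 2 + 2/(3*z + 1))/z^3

-178/3

Substitution gives 0/0 (the numerator vanishes to order 3).
Expand each term to order z^3: the coefficient of z^3 in 2·1/(1 + 3z) is -54 and in -2·ln(1 + 2z) is -16/3.
Lower-order terms cancel with the polynomial part, so the numerator is (-178/3)·z^3 + o(z^3), and the limit is (-178/3)/(1) = -178/3.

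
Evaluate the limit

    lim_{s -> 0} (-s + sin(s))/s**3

-1/6

Direct substitution gives 0/0.
Apply L'Hôpital: lim (cos(s) - 1)/(3*s^2), still 0/0.
Apply L'Hôpital: lim (-sin(s))/(6*s), still 0/0.
After 3 applications of L'Hôpital's rule the quotient is (-cos(s))/(6); substituting s = 0 gives -1/6.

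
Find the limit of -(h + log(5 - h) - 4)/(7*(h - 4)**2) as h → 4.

1/14

Direct substitution gives 0/0.
Apply L'Hôpital: lim (1 - 1/(5 - h))/(56 - 14*h), still 0/0.
After 2 applications of L'Hôpital's rule the quotient is (-1/(5 - h)^2)/(-14); substituting h = 4 gives 1/14.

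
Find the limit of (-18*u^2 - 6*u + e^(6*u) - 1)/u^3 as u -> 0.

36

Direct substitution gives 0/0.
Apply L'Hôpital: lim (-36*u + 6*e^(6*u) - 6)/(3*u^2), still 0/0.
Apply L'Hôpital: lim (36*e^(6*u) - 36)/(6*u), still 0/0.
After 3 applications of L'Hôpital's rule the quotient is (216*e^(6*u))/(6); substituting u = 0 gives 36.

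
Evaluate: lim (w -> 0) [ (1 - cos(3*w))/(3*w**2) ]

Substitution gives 0/0.
Use (1 − cos u)/u² → 1/2 with u = 3w: the limit is 3²/(2·3) = 3/2.

3/2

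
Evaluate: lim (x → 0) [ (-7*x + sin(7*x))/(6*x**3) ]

Direct substitution gives 0/0.
Apply L'Hôpital: lim (7*cos(7*x) - 7)/(18*x^2), still 0/0.
Apply L'Hôpital: lim (-49*sin(7*x))/(36*x), still 0/0.
After 3 applications of L'Hôpital's rule the quotient is (-343*cos(7*x))/(36); substituting x = 0 gives -343/36.

-343/36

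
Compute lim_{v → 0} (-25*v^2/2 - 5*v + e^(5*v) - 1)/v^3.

Direct substitution gives 0/0.
Apply L'Hôpital: lim (-25*v + 5*e^(5*v) - 5)/(3*v^2), still 0/0.
Apply L'Hôpital: lim (25*e^(5*v) - 25)/(6*v), still 0/0.
After 3 applications of L'Hôpital's rule the quotient is (125*e^(5*v))/(6); substituting v = 0 gives 125/6.

125/6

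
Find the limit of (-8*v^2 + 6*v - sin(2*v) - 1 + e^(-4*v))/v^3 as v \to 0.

-28/3

Substitution gives 0/0 (the numerator vanishes to order 3).
Expand each term to order v^3: the coefficient of v^3 in e^(-4v) is -32/3 and in −sin(2v) is 4/3.
Lower-order terms cancel with the polynomial part, so the numerator is (-28/3)·v^3 + o(v^3), and the limit is (-28/3)/(1) = -28/3.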